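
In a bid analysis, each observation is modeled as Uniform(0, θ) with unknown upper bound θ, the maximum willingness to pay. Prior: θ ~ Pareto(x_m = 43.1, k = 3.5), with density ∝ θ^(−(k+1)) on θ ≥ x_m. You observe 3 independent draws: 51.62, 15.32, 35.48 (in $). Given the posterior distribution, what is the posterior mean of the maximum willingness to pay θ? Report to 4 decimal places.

61.0055

A Pareto(scale x_m, shape k) prior on the upper bound θ of Uniform(0, θ) is conjugate: posterior is Pareto(max(x_m, max xᵢ), k + n).
Sample maximum = 51.62; prior scale x_m = 43.1 → posterior scale = max = 51.62.
Posterior shape = 3.5 + 3 = 6.5.
E[θ|data] = k·x_m/(k−1) = 6.5·51.62/5.5 = 61.0055.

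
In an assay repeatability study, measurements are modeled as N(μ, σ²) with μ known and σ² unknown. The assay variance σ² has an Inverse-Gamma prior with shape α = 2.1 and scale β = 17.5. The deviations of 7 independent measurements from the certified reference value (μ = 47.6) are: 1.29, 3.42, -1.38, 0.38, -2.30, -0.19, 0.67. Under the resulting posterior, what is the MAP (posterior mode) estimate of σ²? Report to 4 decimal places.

With known mean μ and an Inverse-Gamma(α, β) prior on σ², the Normal likelihood is conjugate: posterior is Inv-Gamma(α + n/2, β + Σ(xᵢ−μ)²/2).
Σ(xᵢ−μ)² = (1.29)² + (3.42)² + (-1.38)² + (0.38)² + (-2.30)² + (-0.19)² + (0.67)² = 21.1843.
Posterior: Inv-Gamma(2.1 + 7/2, 17.5 + 21.1843/2) = Inv-Gamma(5.60, 28.09215).
Mode = β/(α+1) = 28.09215/6.60 = 4.2564.

4.2564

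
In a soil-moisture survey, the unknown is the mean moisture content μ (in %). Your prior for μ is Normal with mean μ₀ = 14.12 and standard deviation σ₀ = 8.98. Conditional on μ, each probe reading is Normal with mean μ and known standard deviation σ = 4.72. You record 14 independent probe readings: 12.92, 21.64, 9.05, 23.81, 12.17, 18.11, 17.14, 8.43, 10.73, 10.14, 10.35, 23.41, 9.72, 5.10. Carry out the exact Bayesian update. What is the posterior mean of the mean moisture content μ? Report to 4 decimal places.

For Normal data with known variance σ², a Normal(μ₀, σ₀²) prior on μ is conjugate. Posterior precision = 1/σ₀² + n/σ²; posterior mean is the precision-weighted average of μ₀ and x̄.
Σxᵢ = 12.92 + 21.64 + 9.05 + 23.81 + 12.17 + 18.11 + 17.14 + 8.43 + 10.73 + 10.14 + 10.35 + 23.41 + 9.72 + 5.10 = 192.72, so n·x̄ = 192.72.
σ₀² = 8.98² = 80.6404, σ² = 4.72² = 22.2784; σ² + n·σ₀² = 22.2784 + 14·80.6404 = 1151.244.
Posterior mean = (μ₀/σ₀² + n·x̄/σ²)/(1/σ₀² + n/σ²) = (σ²·μ₀ + σ₀²·n·x̄)/(σ² + n·σ₀²) = (22.2784·14.12 + 80.6404·192.72)/1151.244 = 15855.588896/1151.244 = 13.7726.

13.7726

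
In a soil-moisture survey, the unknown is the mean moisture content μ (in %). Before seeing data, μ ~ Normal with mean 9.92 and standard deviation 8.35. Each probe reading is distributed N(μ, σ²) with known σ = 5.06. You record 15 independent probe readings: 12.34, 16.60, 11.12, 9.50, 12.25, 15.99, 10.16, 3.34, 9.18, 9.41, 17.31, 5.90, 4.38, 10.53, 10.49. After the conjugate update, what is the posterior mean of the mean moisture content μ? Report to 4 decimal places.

10.5512

For Normal data with known variance σ², a Normal(μ₀, σ₀²) prior on μ is conjugate. Posterior precision = 1/σ₀² + n/σ²; posterior mean is the precision-weighted average of μ₀ and x̄.
Σxᵢ = 12.34 + 16.60 + 11.12 + 9.50 + 12.25 + 15.99 + 10.16 + 3.34 + 9.18 + 9.41 + 17.31 + 5.90 + 4.38 + 10.53 + 10.49 = 158.5, so n·x̄ = 158.5.
σ₀² = 8.35² = 69.7225, σ² = 5.06² = 25.6036; σ² + n·σ₀² = 25.6036 + 15·69.7225 = 1071.4411.
Posterior mean = (μ₀/σ₀² + n·x̄/σ²)/(1/σ₀² + n/σ²) = (σ²·μ₀ + σ₀²·n·x̄)/(σ² + n·σ₀²) = (25.6036·9.92 + 69.7225·158.5)/1071.4411 = 11305.003962/1071.4411 = 10.5512.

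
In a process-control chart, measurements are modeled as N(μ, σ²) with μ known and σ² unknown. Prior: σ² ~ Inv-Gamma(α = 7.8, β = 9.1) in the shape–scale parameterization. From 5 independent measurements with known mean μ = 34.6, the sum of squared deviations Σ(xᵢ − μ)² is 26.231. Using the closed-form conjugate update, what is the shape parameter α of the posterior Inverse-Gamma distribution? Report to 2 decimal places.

10.30

With known mean μ and an Inverse-Gamma(α, β) prior on σ², the Normal likelihood is conjugate: posterior is Inv-Gamma(α + n/2, β + Σ(xᵢ−μ)²/2).
Posterior: Inv-Gamma(7.8 + 5/2, 9.1 + 26.231/2) = Inv-Gamma(10.30, 22.2155).
Posterior α = 10.30.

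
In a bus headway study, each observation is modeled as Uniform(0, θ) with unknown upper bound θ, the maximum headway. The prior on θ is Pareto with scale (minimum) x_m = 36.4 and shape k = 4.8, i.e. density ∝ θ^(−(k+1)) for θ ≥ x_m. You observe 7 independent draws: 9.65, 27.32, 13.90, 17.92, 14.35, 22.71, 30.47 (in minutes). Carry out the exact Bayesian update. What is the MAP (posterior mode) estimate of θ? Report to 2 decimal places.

A Pareto(scale x_m, shape k) prior on the upper bound θ of Uniform(0, θ) is conjugate: posterior is Pareto(max(x_m, max xᵢ), k + n).
Sample maximum = 30.47; prior scale x_m = 36.4 → posterior scale = max = 36.40.
Posterior shape = 4.8 + 7 = 11.8.
The Pareto density is decreasing on [x_m, ∞), so the mode is x_m = 36.40.

36.40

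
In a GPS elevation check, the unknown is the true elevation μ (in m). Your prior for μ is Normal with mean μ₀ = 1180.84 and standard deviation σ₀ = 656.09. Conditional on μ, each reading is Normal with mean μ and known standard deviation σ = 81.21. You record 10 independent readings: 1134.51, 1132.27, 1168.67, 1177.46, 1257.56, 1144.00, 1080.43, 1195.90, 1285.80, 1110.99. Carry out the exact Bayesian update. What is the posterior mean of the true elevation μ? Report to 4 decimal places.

For Normal data with known variance σ², a Normal(μ₀, σ₀²) prior on μ is conjugate. Posterior precision = 1/σ₀² + n/σ²; posterior mean is the precision-weighted average of μ₀ and x̄.
Σxᵢ = 1134.51 + 1132.27 + 1168.67 + 1177.46 + 1257.56 + 1144.00 + 1080.43 + 1195.90 + 1285.80 + 1110.99 = 11687.59, so n·x̄ = 11687.59.
σ₀² = 656.09² = 430454.0881, σ² = 81.21² = 6595.0641; σ² + n·σ₀² = 6595.0641 + 10·430454.0881 = 4311135.9451.
Posterior mean = (μ₀/σ₀² + n·x̄/σ²)/(1/σ₀² + n/σ²) = (σ²·μ₀ + σ₀²·n·x̄)/(σ² + n·σ₀²) = (6595.0641·1180.84 + 430454.0881·11687.59)/4311135.9451 = 5038758611.028523/4311135.9451 = 1168.7775.

1168.7775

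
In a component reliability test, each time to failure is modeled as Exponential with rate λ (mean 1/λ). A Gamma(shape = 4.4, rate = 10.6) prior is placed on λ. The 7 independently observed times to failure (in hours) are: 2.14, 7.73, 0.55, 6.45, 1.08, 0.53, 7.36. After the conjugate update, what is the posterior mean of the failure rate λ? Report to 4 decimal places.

0.3128

With a Gamma(shape α, rate β) prior on the exponential rate λ, the posterior after n observations with total T = Σxᵢ is Gamma(α+n, β+T).
Sum of observations T = 25.84 hours; n = 7.
Posterior: Gamma(4.4+7, 10.6+25.84) = Gamma(11.4, 36.44).
Posterior mean of λ = α/β = 11.4/36.44 = 0.3128.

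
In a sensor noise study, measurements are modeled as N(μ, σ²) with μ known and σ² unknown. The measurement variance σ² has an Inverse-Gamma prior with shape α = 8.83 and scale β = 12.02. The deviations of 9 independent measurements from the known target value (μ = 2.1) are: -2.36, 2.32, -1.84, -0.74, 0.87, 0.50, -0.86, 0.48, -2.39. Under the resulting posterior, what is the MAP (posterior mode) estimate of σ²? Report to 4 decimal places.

1.6265

With known mean μ and an Inverse-Gamma(α, β) prior on σ², the Normal likelihood is conjugate: posterior is Inv-Gamma(α + n/2, β + Σ(xᵢ−μ)²/2).
Σ(xᵢ−μ)² = (-2.36)² + (2.32)² + (-1.84)² + (-0.74)² + (0.87)² + (0.50)² + (-0.86)² + (0.48)² + (-2.39)² = 22.5742.
Posterior: Inv-Gamma(8.83 + 9/2, 12.02 + 22.5742/2) = Inv-Gamma(13.33, 23.30710).
Mode = β/(α+1) = 23.30710/14.33 = 1.6265.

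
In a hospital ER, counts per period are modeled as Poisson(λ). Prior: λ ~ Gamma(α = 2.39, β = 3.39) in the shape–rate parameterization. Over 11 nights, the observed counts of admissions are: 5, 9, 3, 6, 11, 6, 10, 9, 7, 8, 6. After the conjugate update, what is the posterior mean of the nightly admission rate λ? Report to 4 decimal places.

With a Gamma(shape α, rate β) prior, the Poisson likelihood is conjugate: the posterior is Gamma(α + ΣXᵢ, β + n).
Sum of counts S = 80 over n = 11 nights.
Posterior: Gamma(α+S, β+n) = Gamma(2.39+80, 3.39+11) = Gamma(82.39, 14.39).
Posterior mean = α/β = 82.39/14.39 = 5.7255.

5.7255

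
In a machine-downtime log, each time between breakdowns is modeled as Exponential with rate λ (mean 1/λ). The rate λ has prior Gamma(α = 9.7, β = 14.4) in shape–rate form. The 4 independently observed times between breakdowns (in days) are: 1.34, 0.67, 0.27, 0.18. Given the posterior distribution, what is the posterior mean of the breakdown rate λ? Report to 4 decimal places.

With a Gamma(shape α, rate β) prior on the exponential rate λ, the posterior after n observations with total T = Σxᵢ is Gamma(α+n, β+T).
Sum of observations T = 2.46 days; n = 4.
Posterior: Gamma(9.7+4, 14.4+2.46) = Gamma(13.7, 16.86).
Posterior mean of λ = α/β = 13.7/16.86 = 0.8126.

0.8126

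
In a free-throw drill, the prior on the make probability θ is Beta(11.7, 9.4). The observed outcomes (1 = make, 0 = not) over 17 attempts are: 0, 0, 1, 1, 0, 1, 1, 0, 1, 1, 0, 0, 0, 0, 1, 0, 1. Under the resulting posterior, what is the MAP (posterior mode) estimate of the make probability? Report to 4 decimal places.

0.5180

The Beta prior is conjugate to a Binomial/Bernoulli likelihood; the update adds successes to α and failures to β.
Posterior: Beta(α+k, β+n−k) = Beta(11.7+8, 9.4+9) = Beta(19.7, 18.4).
Mode of Beta(a,b) for a,b>1 is (a−1)/(a+b−2) = 18.7/36.1 = 0.5180.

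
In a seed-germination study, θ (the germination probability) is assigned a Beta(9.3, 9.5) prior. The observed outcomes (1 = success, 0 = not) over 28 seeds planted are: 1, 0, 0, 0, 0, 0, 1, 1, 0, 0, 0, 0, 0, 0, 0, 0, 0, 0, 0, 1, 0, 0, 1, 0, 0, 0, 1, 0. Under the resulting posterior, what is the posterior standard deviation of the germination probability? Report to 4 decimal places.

0.0678

The Beta prior is conjugate to a Binomial/Bernoulli likelihood; the update adds successes to α and failures to β.
Posterior: Beta(α+k, β+n−k) = Beta(9.3+6, 9.5+22) = Beta(15.3, 31.5).
Var = αβ/((α+β)²(α+β+1)) = 15.3·31.5/(46.8²·47.8) = 0.00460344; SD = √0.00460344 = 0.0678.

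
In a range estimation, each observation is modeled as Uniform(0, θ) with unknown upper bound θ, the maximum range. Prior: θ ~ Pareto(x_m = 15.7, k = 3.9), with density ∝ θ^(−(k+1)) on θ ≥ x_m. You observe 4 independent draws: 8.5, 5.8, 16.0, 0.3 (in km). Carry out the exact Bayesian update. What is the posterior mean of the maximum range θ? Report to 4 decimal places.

18.3188

A Pareto(scale x_m, shape k) prior on the upper bound θ of Uniform(0, θ) is conjugate: posterior is Pareto(max(x_m, max xᵢ), k + n).
Sample maximum = 16.0; prior scale x_m = 15.7 → posterior scale = max = 16.0.
Posterior shape = 3.9 + 4 = 7.9.
E[θ|data] = k·x_m/(k−1) = 7.9·16.0/6.9 = 18.3188.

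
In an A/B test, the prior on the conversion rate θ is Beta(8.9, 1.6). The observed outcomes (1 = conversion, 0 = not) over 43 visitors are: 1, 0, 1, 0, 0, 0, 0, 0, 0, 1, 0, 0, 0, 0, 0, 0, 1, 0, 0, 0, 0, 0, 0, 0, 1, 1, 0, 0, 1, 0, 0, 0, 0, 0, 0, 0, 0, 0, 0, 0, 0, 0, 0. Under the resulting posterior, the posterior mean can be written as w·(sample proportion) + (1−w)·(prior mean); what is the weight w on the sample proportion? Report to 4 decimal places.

0.8037

The Beta prior is conjugate to a Binomial/Bernoulli likelihood; the update adds successes to α and failures to β.
Posterior mean = (α₀+k)/(α₀+β₀+n) = [n/(α₀+β₀+n)]·(k/n) + [(α₀+β₀)/(α₀+β₀+n)]·α₀/(α₀+β₀), so only n and the prior enter the weight.
The weight on the data is w = n/(α₀+β₀+n) = 43/(8.9+1.6+43) = 43/53.5 = 0.8037.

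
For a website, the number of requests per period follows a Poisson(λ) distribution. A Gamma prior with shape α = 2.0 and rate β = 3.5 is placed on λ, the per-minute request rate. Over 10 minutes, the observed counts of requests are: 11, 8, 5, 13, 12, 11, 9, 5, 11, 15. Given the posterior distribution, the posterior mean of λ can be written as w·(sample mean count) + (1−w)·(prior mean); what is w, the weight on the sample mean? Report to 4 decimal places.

0.7407

With a Gamma(shape α, rate β) prior, the Poisson likelihood is conjugate: the posterior is Gamma(α + ΣXᵢ, β + n).
Posterior mean = (α₀+S)/(β₀+n) = [n/(β₀+n)]·(S/n) + [β₀/(β₀+n)]·(α₀/β₀), so only n and β₀ enter the weight.
Weight on data w = n/(β₀+n) = 10/(3.5+10) = 10/13.5 = 0.7407.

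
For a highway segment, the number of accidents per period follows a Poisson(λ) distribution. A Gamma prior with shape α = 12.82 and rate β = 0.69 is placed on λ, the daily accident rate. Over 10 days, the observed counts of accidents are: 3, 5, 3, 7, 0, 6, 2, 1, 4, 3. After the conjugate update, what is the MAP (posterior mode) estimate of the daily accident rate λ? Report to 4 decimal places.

With a Gamma(shape α, rate β) prior, the Poisson likelihood is conjugate: the posterior is Gamma(α + ΣXᵢ, β + n).
Sum of counts S = 34 over n = 10 days.
Posterior: Gamma(α+S, β+n) = Gamma(12.82+34, 0.69+10) = Gamma(46.82, 10.69).
Mode of Gamma(α,β) for α≥1 is (α−1)/β = 45.82/10.69 = 4.2862.

4.2862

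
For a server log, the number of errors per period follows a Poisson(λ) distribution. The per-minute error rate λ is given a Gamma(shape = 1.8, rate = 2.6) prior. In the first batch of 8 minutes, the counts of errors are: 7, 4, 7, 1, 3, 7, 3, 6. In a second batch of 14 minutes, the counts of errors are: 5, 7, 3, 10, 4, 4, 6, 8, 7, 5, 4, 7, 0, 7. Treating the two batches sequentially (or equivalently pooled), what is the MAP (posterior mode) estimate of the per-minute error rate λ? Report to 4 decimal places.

With a Gamma(shape α, rate β) prior, the Poisson likelihood is conjugate: the posterior is Gamma(α + ΣXᵢ, β + n).
Batch 1: sum of counts S = 38 over n = 8 minutes.
After batch 1: Gamma(α+S, β+n) = Gamma(1.8+38, 2.6+8) = Gamma(39.8, 10.6).
Batch 2: sum of counts S = 77 over n = 14 minutes.
After batch 2: Gamma(α+S, β+n) = Gamma(39.8+77, 10.6+14) = Gamma(116.8, 24.6).
Mode of Gamma(α,β) for α≥1 is (α−1)/β = 115.8/24.6 = 4.7073.

4.7073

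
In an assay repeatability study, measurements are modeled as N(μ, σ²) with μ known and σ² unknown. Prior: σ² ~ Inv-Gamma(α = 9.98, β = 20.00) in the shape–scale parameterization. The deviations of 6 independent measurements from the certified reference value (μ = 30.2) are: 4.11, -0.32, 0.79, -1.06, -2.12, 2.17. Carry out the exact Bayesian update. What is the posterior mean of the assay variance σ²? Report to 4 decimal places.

2.8358

With known mean μ and an Inverse-Gamma(α, β) prior on σ², the Normal likelihood is conjugate: posterior is Inv-Gamma(α + n/2, β + Σ(xᵢ−μ)²/2).
Σ(xᵢ−μ)² = (4.11)² + (-0.32)² + (0.79)² + (-1.06)² + (-2.12)² + (2.17)² = 27.9455.
Posterior: Inv-Gamma(9.98 + 6/2, 20.00 + 27.9455/2) = Inv-Gamma(12.98, 33.97275).
E[σ²|data] = β/(α−1) = 33.97275/11.98 = 2.8358.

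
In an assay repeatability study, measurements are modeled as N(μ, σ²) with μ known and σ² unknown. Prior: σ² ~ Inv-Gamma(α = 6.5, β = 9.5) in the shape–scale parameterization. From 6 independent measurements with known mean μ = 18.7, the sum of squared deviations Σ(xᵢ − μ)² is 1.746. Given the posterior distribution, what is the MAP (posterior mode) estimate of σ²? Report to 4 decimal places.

0.9879

With known mean μ and an Inverse-Gamma(α, β) prior on σ², the Normal likelihood is conjugate: posterior is Inv-Gamma(α + n/2, β + Σ(xᵢ−μ)²/2).
Posterior: Inv-Gamma(6.5 + 6/2, 9.5 + 1.746/2) = Inv-Gamma(9.50, 10.3730).
Mode = β/(α+1) = 10.3730/10.50 = 0.9879.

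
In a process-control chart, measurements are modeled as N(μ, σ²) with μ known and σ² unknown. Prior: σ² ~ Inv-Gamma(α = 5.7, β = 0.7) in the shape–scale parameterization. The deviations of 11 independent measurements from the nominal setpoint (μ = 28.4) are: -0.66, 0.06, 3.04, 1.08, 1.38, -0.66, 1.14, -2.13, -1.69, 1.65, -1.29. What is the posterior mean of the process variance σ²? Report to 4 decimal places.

1.3562

With known mean μ and an Inverse-Gamma(α, β) prior on σ², the Normal likelihood is conjugate: posterior is Inv-Gamma(α + n/2, β + Σ(xᵢ−μ)²/2).
Σ(xᵢ−μ)² = (-0.66)² + (0.06)² + (3.04)² + (1.08)² + (1.38)² + (-0.66)² + (1.14)² + (-2.13)² + (-1.69)² + (1.65)² + (-1.29)² = 26.2664.
Posterior: Inv-Gamma(5.7 + 11/2, 0.7 + 26.2664/2) = Inv-Gamma(11.20, 13.83320).
E[σ²|data] = β/(α−1) = 13.83320/10.20 = 1.3562.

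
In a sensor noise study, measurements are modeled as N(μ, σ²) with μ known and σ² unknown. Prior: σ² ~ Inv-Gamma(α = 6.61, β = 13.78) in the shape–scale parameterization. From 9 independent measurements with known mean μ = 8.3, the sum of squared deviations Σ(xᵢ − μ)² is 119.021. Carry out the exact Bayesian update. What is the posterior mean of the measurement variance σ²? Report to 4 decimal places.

7.2493

With known mean μ and an Inverse-Gamma(α, β) prior on σ², the Normal likelihood is conjugate: posterior is Inv-Gamma(α + n/2, β + Σ(xᵢ−μ)²/2).
Posterior: Inv-Gamma(6.61 + 9/2, 13.78 + 119.021/2) = Inv-Gamma(11.11, 73.2905).
E[σ²|data] = β/(α−1) = 73.2905/10.11 = 7.2493.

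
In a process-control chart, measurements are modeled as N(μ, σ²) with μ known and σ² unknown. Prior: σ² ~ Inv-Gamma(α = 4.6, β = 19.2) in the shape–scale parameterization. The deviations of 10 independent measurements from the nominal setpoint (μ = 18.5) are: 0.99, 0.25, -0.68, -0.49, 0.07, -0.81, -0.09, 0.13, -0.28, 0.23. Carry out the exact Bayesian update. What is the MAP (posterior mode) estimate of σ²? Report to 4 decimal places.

With known mean μ and an Inverse-Gamma(α, β) prior on σ², the Normal likelihood is conjugate: posterior is Inv-Gamma(α + n/2, β + Σ(xᵢ−μ)²/2).
Σ(xᵢ−μ)² = (0.99)² + (0.25)² + (-0.68)² + (-0.49)² + (0.07)² + (-0.81)² + (-0.09)² + (0.13)² + (-0.28)² + (0.23)² = 2.5624.
Posterior: Inv-Gamma(4.6 + 10/2, 19.2 + 2.5624/2) = Inv-Gamma(9.60, 20.48120).
Mode = β/(α+1) = 20.48120/10.60 = 1.9322.

1.9322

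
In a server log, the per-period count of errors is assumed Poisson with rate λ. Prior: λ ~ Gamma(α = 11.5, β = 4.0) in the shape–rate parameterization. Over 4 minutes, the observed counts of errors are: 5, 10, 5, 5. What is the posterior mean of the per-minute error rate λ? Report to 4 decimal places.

4.5625

With a Gamma(shape α, rate β) prior, the Poisson likelihood is conjugate: the posterior is Gamma(α + ΣXᵢ, β + n).
Sum of counts S = 25 over n = 4 minutes.
Posterior: Gamma(α+S, β+n) = Gamma(11.5+25, 4.0+4) = Gamma(36.5, 8.0).
Posterior mean = α/β = 36.5/8.0 = 4.5625.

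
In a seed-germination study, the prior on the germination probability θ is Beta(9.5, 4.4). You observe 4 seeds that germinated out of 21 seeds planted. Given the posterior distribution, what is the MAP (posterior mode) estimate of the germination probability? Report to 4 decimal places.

The Beta prior is conjugate to a Binomial/Bernoulli likelihood; the update adds successes to α and failures to β.
Posterior: Beta(α+k, β+n−k) = Beta(9.5+4, 4.4+17) = Beta(13.5, 21.4).
Mode of Beta(a,b) for a,b>1 is (a−1)/(a+b−2) = 12.5/32.9 = 0.3799.

0.3799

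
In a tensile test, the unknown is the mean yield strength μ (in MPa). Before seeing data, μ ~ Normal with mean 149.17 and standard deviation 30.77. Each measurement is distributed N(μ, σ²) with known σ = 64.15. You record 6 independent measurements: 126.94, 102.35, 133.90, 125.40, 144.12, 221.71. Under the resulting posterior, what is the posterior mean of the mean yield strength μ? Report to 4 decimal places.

For Normal data with known variance σ², a Normal(μ₀, σ₀²) prior on μ is conjugate. Posterior precision = 1/σ₀² + n/σ²; posterior mean is the precision-weighted average of μ₀ and x̄.
Σxᵢ = 126.94 + 102.35 + 133.90 + 125.40 + 144.12 + 221.71 = 854.42, so n·x̄ = 854.42.
σ₀² = 30.77² = 946.7929, σ² = 64.15² = 4115.2225; σ² + n·σ₀² = 4115.2225 + 6·946.7929 = 9795.9799.
Posterior mean = (μ₀/σ₀² + n·x̄/σ²)/(1/σ₀² + n/σ²) = (σ²·μ₀ + σ₀²·n·x̄)/(σ² + n·σ₀²) = (4115.2225·149.17 + 946.7929·854.42)/9795.9799 = 1422826.529943/9795.9799 = 145.2460.

145.2460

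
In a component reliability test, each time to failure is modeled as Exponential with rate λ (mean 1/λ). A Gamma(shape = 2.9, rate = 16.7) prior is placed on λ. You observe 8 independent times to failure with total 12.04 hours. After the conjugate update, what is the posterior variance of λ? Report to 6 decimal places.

With a Gamma(shape α, rate β) prior on the exponential rate λ, the posterior after n observations with total T = Σxᵢ is Gamma(α+n, β+T).
Posterior: Gamma(2.9+8, 16.7+12.04) = Gamma(10.9, 28.74).
Var = α/β² = 0.013196.

0.013196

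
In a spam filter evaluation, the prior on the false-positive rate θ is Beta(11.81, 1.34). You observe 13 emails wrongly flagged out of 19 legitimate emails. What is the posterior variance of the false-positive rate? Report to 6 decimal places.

The Beta prior is conjugate to a Binomial/Bernoulli likelihood; the update adds successes to α and failures to β.
Posterior: Beta(α+k, β+n−k) = Beta(11.81+13, 1.34+6) = Beta(24.81, 7.34).
Var = αβ/((α+β)²(α+β+1)) = 24.81·7.34/(32.15²·33.15) = 0.005315.

0.005315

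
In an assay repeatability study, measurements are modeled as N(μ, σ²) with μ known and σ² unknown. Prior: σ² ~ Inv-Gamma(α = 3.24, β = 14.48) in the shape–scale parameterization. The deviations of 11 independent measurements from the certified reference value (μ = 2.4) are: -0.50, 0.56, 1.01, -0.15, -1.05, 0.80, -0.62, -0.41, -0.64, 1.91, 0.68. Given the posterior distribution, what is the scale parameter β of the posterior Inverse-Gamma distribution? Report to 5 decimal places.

18.69065

With known mean μ and an Inverse-Gamma(α, β) prior on σ², the Normal likelihood is conjugate: posterior is Inv-Gamma(α + n/2, β + Σ(xᵢ−μ)²/2).
Σ(xᵢ−μ)² = (-0.50)² + (0.56)² + (1.01)² + (-0.15)² + (-1.05)² + (0.80)² + (-0.62)² + (-0.41)² + (-0.64)² + (1.91)² + (0.68)² = 8.4213.
Posterior: Inv-Gamma(3.24 + 11/2, 14.48 + 8.4213/2) = Inv-Gamma(8.74, 18.69065).
Posterior β = 18.69065.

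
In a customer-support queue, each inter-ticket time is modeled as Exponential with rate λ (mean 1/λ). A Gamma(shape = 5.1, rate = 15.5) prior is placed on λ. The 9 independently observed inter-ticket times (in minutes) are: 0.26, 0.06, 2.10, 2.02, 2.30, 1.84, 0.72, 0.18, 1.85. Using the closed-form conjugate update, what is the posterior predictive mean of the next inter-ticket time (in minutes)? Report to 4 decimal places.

2.0481

With a Gamma(shape α, rate β) prior on the exponential rate λ, the posterior after n observations with total T = Σxᵢ is Gamma(α+n, β+T).
Sum of observations T = 11.33 minutes; n = 9.
Posterior: Gamma(5.1+9, 15.5+11.33) = Gamma(14.1, 26.83).
The predictive distribution for the next observation is Lomax; its mean is β/(α−1) = 26.83/13.1 = 2.0481.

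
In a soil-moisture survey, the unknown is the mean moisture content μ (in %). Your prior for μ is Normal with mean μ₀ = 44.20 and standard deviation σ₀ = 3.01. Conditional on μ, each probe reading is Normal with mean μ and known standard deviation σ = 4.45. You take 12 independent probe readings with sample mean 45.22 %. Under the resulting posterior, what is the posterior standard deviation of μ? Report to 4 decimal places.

1.1815

For Normal data with known variance σ², a Normal(μ₀, σ₀²) prior on μ is conjugate. Posterior precision = 1/σ₀² + n/σ²; posterior mean is the precision-weighted average of μ₀ and x̄.
σ₀² = 3.01² = 9.0601, σ² = 4.45² = 19.8025; σ² + n·σ₀² = 19.8025 + 12·9.0601 = 128.5237.
Posterior precision = 1/σ₀² + n/σ² = 1/9.0601 + 12/19.8025 = (σ² + n·σ₀²)/(σ₀²σ²) = 128.5237/(9.0601·19.8025); posterior variance σₙ² = σ₀²σ²/(σ² + n·σ₀²) = 9.0601·19.8025/128.5237 = 1.395950.
Posterior SD = √σₙ² = √(9.0601·19.8025/128.5237) = 1.1815.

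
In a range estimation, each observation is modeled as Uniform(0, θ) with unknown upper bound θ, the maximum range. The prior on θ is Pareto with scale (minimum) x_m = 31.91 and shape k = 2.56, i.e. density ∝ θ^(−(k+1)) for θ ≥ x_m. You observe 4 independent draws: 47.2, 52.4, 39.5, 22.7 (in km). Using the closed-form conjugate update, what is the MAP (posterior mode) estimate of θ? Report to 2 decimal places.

52.40

A Pareto(scale x_m, shape k) prior on the upper bound θ of Uniform(0, θ) is conjugate: posterior is Pareto(max(x_m, max xᵢ), k + n).
Sample maximum = 52.4; prior scale x_m = 31.91 → posterior scale = max = 52.40.
Posterior shape = 2.56 + 4 = 6.56.
The Pareto density is decreasing on [x_m, ∞), so the mode is x_m = 52.40.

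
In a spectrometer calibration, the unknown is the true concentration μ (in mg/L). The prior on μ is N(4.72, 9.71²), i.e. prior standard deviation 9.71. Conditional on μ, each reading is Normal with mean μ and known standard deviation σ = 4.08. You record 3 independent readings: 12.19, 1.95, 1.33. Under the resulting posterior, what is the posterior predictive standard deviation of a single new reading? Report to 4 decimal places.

4.6783

For Normal data with known variance σ², a Normal(μ₀, σ₀²) prior on μ is conjugate. Posterior precision = 1/σ₀² + n/σ²; posterior mean is the precision-weighted average of μ₀ and x̄.
σ₀² = 9.71² = 94.2841, σ² = 4.08² = 16.6464; σ² + n·σ₀² = 16.6464 + 3·94.2841 = 299.4987.
Posterior precision = 1/σ₀² + n/σ² = 1/94.2841 + 3/16.6464 = (σ² + n·σ₀²)/(σ₀²σ²) = 299.4987/(94.2841·16.6464); posterior variance σₙ² = σ₀²σ²/(σ² + n·σ₀²) = 94.2841·16.6464/299.4987 = 5.240393.
Predictive variance for one new observation = σₙ² + σ² = 94.2841·16.6464/299.4987 + 16.6464 = σ²·(σ₀² + 299.4987)/299.4987 = 16.6464·393.7828/299.4987 = 21.886793; SD = √(16.6464·393.7828/299.4987) = 4.6783.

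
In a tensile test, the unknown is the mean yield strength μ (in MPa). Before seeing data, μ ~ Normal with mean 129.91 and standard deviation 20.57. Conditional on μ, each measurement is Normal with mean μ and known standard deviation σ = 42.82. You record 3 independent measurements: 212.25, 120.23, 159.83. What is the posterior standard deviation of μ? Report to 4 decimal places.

15.8123

For Normal data with known variance σ², a Normal(μ₀, σ₀²) prior on μ is conjugate. Posterior precision = 1/σ₀² + n/σ²; posterior mean is the precision-weighted average of μ₀ and x̄.
σ₀² = 20.57² = 423.1249, σ² = 42.82² = 1833.5524; σ² + n·σ₀² = 1833.5524 + 3·423.1249 = 3102.9271.
Posterior precision = 1/σ₀² + n/σ² = 1/423.1249 + 3/1833.5524 = (σ² + n·σ₀²)/(σ₀²σ²) = 3102.9271/(423.1249·1833.5524); posterior variance σₙ² = σ₀²σ²/(σ² + n·σ₀²) = 423.1249·1833.5524/3102.9271 = 250.028973.
Posterior SD = √σₙ² = √(423.1249·1833.5524/3102.9271) = 15.8123.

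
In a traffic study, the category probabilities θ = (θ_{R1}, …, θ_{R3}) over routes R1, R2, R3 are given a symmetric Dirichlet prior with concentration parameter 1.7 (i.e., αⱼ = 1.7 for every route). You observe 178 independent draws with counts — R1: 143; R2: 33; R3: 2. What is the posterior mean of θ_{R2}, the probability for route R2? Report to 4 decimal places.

The Dirichlet prior is conjugate to the Multinomial likelihood: each posterior αⱼ = prior αⱼ + observed count nⱼ.
Posterior concentration: (144.7, 34.7, 3.7), total = 183.1.
E[θ_{R2}|data] = α_{R2}/Σα = 34.7/183.1 = 0.1895.

0.1895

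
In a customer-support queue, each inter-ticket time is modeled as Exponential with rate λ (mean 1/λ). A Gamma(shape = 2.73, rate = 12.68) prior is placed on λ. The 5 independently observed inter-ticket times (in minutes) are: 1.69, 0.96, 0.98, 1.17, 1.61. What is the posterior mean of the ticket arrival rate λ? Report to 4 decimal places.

With a Gamma(shape α, rate β) prior on the exponential rate λ, the posterior after n observations with total T = Σxᵢ is Gamma(α+n, β+T).
Sum of observations T = 6.41 minutes; n = 5.
Posterior: Gamma(2.73+5, 12.68+6.41) = Gamma(7.73, 19.09).
Posterior mean of λ = α/β = 7.73/19.09 = 0.4049.

0.4049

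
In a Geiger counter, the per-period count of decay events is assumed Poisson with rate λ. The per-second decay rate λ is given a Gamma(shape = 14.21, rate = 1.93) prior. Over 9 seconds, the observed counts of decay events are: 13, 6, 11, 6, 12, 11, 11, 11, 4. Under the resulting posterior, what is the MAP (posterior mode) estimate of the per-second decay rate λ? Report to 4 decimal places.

With a Gamma(shape α, rate β) prior, the Poisson likelihood is conjugate: the posterior is Gamma(α + ΣXᵢ, β + n).
Sum of counts S = 85 over n = 9 seconds.
Posterior: Gamma(α+S, β+n) = Gamma(14.21+85, 1.93+9) = Gamma(99.21, 10.93).
Mode of Gamma(α,β) for α≥1 is (α−1)/β = 98.21/10.93 = 8.9854.

8.9854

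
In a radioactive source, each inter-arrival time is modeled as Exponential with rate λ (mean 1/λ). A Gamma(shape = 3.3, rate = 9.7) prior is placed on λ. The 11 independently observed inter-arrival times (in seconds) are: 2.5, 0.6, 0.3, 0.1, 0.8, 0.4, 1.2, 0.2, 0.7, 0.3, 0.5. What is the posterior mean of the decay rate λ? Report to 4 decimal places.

0.8266

With a Gamma(shape α, rate β) prior on the exponential rate λ, the posterior after n observations with total T = Σxᵢ is Gamma(α+n, β+T).
Sum of observations T = 7.6 seconds; n = 11.
Posterior: Gamma(3.3+11, 9.7+7.6) = Gamma(14.3, 17.3).
Posterior mean of λ = α/β = 14.3/17.3 = 0.8266.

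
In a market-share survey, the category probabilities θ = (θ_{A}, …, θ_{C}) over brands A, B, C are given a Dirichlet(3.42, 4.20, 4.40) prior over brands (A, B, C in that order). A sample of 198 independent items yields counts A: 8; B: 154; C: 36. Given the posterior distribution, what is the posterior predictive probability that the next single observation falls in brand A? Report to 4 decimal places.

0.0544

The Dirichlet prior is conjugate to the Multinomial likelihood: each posterior αⱼ = prior αⱼ + observed count nⱼ.
Posterior concentration: (11.42, 158.20, 40.40), total = 210.02.
P(next = A | data) = α_{A}/Σα = 0.0544.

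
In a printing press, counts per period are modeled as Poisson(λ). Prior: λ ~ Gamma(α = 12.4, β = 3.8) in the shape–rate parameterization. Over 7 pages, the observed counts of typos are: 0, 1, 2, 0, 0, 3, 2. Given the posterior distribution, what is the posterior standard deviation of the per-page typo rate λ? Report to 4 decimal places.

With a Gamma(shape α, rate β) prior, the Poisson likelihood is conjugate: the posterior is Gamma(α + ΣXᵢ, β + n).
Sum of counts S = 8 over n = 7 pages.
Posterior: Gamma(α+S, β+n) = Gamma(12.4+8, 3.8+7) = Gamma(20.4, 10.8).
SD = √α/β = √20.4/10.8 = 0.4182.

0.4182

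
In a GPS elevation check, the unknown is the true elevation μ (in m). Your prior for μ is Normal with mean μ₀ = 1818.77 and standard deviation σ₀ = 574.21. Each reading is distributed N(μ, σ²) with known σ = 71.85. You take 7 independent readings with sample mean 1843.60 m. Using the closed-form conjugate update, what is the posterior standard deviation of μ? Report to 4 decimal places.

For Normal data with known variance σ², a Normal(μ₀, σ₀²) prior on μ is conjugate. Posterior precision = 1/σ₀² + n/σ²; posterior mean is the precision-weighted average of μ₀ and x̄.
σ₀² = 574.21² = 329717.1241, σ² = 71.85² = 5162.4225; σ² + n·σ₀² = 5162.4225 + 7·329717.1241 = 2313182.2912.
Posterior precision = 1/σ₀² + n/σ² = 1/329717.1241 + 7/5162.4225 = (σ² + n·σ₀²)/(σ₀²σ²) = 2313182.2912/(329717.1241·5162.4225); posterior variance σₙ² = σ₀²σ²/(σ² + n·σ₀²) = 329717.1241·5162.4225/2313182.2912 = 735.843045.
Posterior SD = √σₙ² = √(329717.1241·5162.4225/2313182.2912) = 27.1264.

27.1264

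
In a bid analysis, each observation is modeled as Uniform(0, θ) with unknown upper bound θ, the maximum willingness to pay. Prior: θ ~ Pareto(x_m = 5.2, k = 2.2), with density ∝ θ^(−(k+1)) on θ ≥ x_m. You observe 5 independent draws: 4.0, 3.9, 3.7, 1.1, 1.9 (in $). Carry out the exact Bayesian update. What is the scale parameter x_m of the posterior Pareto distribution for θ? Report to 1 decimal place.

A Pareto(scale x_m, shape k) prior on the upper bound θ of Uniform(0, θ) is conjugate: posterior is Pareto(max(x_m, max xᵢ), k + n).
Sample maximum = 4.0; prior scale x_m = 5.2 → posterior scale = max = 5.2.
Posterior shape = 2.2 + 5 = 7.2.
Posterior scale x_m = 5.2.

5.2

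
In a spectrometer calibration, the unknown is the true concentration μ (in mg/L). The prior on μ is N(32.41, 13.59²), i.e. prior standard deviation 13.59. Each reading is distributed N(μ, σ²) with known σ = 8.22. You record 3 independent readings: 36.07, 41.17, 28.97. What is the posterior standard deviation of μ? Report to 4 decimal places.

For Normal data with known variance σ², a Normal(μ₀, σ₀²) prior on μ is conjugate. Posterior precision = 1/σ₀² + n/σ²; posterior mean is the precision-weighted average of μ₀ and x̄.
σ₀² = 13.59² = 184.6881, σ² = 8.22² = 67.5684; σ² + n·σ₀² = 67.5684 + 3·184.6881 = 621.6327.
Posterior precision = 1/σ₀² + n/σ² = 1/184.6881 + 3/67.5684 = (σ² + n·σ₀²)/(σ₀²σ²) = 621.6327/(184.6881·67.5684); posterior variance σₙ² = σ₀²σ²/(σ² + n·σ₀²) = 184.6881·67.5684/621.6327 = 20.074683.
Posterior SD = √σₙ² = √(184.6881·67.5684/621.6327) = 4.4805.

4.4805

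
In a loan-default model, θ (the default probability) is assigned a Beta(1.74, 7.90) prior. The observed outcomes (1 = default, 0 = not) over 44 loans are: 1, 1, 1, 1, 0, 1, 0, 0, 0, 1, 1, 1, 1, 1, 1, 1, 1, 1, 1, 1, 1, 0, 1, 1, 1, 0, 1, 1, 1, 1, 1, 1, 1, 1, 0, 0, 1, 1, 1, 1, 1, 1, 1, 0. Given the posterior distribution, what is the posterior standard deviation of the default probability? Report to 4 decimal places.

0.0628

The Beta prior is conjugate to a Binomial/Bernoulli likelihood; the update adds successes to α and failures to β.
Posterior: Beta(α+k, β+n−k) = Beta(1.74+35, 7.90+9) = Beta(36.74, 16.90).
Var = αβ/((α+β)²(α+β+1)) = 36.74·16.90/(53.64²·54.64) = 0.00394946; SD = √0.00394946 = 0.0628.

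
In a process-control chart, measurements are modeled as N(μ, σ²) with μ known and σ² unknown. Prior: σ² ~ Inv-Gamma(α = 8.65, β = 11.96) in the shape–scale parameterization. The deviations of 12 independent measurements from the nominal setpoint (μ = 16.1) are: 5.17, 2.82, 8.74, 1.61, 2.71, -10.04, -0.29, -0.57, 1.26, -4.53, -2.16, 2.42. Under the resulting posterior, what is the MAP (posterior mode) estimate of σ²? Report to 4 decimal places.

8.9063

With known mean μ and an Inverse-Gamma(α, β) prior on σ², the Normal likelihood is conjugate: posterior is Inv-Gamma(α + n/2, β + Σ(xᵢ−μ)²/2).
Σ(xᵢ−μ)² = (5.17)² + (2.82)² + (8.74)² + (1.61)² + (2.71)² + (-10.04)² + (-0.29)² + (-0.57)² + (1.26)² + (-4.53)² + (-2.16)² + (2.42)² = 254.8462.
Posterior: Inv-Gamma(8.65 + 12/2, 11.96 + 254.8462/2) = Inv-Gamma(14.65, 139.38310).
Mode = β/(α+1) = 139.38310/15.65 = 8.9063.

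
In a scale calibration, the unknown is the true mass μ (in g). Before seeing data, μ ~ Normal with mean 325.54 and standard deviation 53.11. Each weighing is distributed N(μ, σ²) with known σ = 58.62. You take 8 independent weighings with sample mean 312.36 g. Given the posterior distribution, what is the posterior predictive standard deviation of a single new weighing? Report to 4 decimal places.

61.7177

For Normal data with known variance σ², a Normal(μ₀, σ₀²) prior on μ is conjugate. Posterior precision = 1/σ₀² + n/σ²; posterior mean is the precision-weighted average of μ₀ and x̄.
σ₀² = 53.11² = 2820.6721, σ² = 58.62² = 3436.3044; σ² + n·σ₀² = 3436.3044 + 8·2820.6721 = 26001.6812.
Posterior precision = 1/σ₀² + n/σ² = 1/2820.6721 + 8/3436.3044 = (σ² + n·σ₀²)/(σ₀²σ²) = 26001.6812/(2820.6721·3436.3044); posterior variance σₙ² = σ₀²σ²/(σ² + n·σ₀²) = 2820.6721·3436.3044/26001.6812 = 372.771586.
Predictive variance for one new observation = σₙ² + σ² = 2820.6721·3436.3044/26001.6812 + 3436.3044 = σ²·(σ₀² + 26001.6812)/26001.6812 = 3436.3044·28822.3533/26001.6812 = 3809.075986; SD = √(3436.3044·28822.3533/26001.6812) = 61.7177.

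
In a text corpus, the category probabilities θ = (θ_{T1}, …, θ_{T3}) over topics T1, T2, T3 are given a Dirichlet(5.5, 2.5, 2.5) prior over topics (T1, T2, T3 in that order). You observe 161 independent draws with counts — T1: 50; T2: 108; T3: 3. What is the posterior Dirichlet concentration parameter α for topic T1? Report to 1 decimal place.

55.5

The Dirichlet prior is conjugate to the Multinomial likelihood: each posterior αⱼ = prior αⱼ + observed count nⱼ.
Posterior concentration: (55.5, 110.5, 5.5), total = 171.5.
α_{T1} = 5.5 + 50 = 55.5.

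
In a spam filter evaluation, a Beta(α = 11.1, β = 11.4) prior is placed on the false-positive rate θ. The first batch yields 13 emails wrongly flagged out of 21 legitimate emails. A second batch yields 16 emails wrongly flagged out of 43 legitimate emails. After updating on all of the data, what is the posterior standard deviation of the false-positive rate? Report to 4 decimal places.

0.0533

The Beta prior is conjugate to a Binomial/Bernoulli likelihood; the update adds successes to α and failures to β.
After batch 1: Beta(11.1+13, 11.4+8) = Beta(24.1, 19.4).
After batch 2: Beta(24.1+16, 19.4+27) = Beta(40.1, 46.4).
Var = αβ/((α+β)²(α+β+1)) = 40.1·46.4/(86.5²·87.5) = 0.00284199; SD = √0.00284199 = 0.0533.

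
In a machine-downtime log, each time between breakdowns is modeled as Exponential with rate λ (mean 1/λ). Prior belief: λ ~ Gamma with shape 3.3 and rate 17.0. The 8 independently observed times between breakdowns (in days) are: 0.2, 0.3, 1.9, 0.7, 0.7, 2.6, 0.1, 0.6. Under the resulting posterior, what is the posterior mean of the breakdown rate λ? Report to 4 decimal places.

0.4689

With a Gamma(shape α, rate β) prior on the exponential rate λ, the posterior after n observations with total T = Σxᵢ is Gamma(α+n, β+T).
Sum of observations T = 7.1 days; n = 8.
Posterior: Gamma(3.3+8, 17.0+7.1) = Gamma(11.3, 24.1).
Posterior mean of λ = α/β = 11.3/24.1 = 0.4689.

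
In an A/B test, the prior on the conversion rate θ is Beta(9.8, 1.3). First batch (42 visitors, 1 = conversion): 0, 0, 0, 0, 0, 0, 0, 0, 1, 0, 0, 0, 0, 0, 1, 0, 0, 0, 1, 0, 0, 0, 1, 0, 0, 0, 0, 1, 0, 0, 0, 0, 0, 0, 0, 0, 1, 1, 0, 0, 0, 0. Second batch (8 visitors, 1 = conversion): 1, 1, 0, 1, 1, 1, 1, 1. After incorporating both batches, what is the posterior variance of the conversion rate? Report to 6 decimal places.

0.003829

The Beta prior is conjugate to a Binomial/Bernoulli likelihood; the update adds successes to α and failures to β.
After batch 1: Beta(9.8+7, 1.3+35) = Beta(16.8, 36.3).
After batch 2: Beta(16.8+7, 36.3+1) = Beta(23.8, 37.3).
Var = αβ/((α+β)²(α+β+1)) = 23.8·37.3/(61.1²·62.1) = 0.003829.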